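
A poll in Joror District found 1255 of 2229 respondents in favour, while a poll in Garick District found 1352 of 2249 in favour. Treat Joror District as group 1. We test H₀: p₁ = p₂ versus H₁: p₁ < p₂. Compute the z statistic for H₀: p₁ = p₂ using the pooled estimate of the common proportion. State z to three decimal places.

z = -2.586

p̂₁ = 1255/2229 = 0.563033, p̂₂ = 1352/2249 = 0.601156.
Pooled p̂ = (1255+1352)/(2229+2249) = 2607/4478 = 0.582180.
SE = √(0.243247 × 0.000893274) = 0.014741.
z = (0.563033 − 0.601156)/0.014741 = -0.038123/0.014741 = -2.586.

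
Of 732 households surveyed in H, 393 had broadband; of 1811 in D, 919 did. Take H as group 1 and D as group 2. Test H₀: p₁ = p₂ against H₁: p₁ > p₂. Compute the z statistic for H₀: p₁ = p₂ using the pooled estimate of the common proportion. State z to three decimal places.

p̂₁ = 393/732 ≈ 0.53689, p̂₂ = 919/1811 ≈ 0.50745.
Pooled p̂ = (393+919)/(732+1811) = 1312/2543 = 0.51593.
SE = √(p̂(1−p̂)(1/n₁+1/n₂)) = √(0.51593·0.48407·0.0019183) = √(0.000479089) = 0.02189.
z = (0.53689 − 0.50745)/0.02189 = 0.02944/0.02189 = 1.345.

z = 1.345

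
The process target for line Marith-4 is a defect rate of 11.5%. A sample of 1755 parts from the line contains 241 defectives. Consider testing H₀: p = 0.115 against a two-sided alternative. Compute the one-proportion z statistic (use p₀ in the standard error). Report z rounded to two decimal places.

z = 2.93

p̂ = 241/1755 ≈ 0.1373.
SE = √(p₀(1−p₀)/n) = √(0.10178/1755) = 0.0076.
z = (0.1373 − 0.115)/0.0076 = 0.0223/0.0076 = 2.93.
Two-sided p-value ≈ 2·Φ(−2.931) = 0.0034.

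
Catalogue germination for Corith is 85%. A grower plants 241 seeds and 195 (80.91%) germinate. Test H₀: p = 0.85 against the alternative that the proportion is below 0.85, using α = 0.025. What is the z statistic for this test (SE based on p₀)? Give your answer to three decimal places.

p̂ = 195/241 = 0.80913.
SE = √(p₀(1−p₀)/n) = √(0.1275/241) = 0.02300.
z = (0.80913 − 0.85)/0.02300 = -0.04087/0.02300 = -1.777.
p-value = P(Z < -1.777) ≈ 0.0378; since p > α = 0.025, fail to reject H₀.

z = -1.777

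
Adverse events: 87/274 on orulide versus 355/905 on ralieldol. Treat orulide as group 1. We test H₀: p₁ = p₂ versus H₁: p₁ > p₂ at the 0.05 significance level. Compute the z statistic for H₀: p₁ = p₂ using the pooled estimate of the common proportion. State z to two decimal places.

z = -2.24

p̂₁ = 87/274 = 0.3175, p̂₂ = 355/905 = 0.3923.
Pooled p̂ = (87+355)/(274+905) = 442/1179 = 0.3749.
SE = √(p̂(1−p̂)(1/n₁+1/n₂)) = √(0.3749·0.6251·0.00475461) = √(0.00111424) = 0.0334.
z = (0.3175 − 0.3923)/0.0334 = -0.0748/0.0334 = -2.24.
p-value = P(Z > -2.239) ≈ 0.9874. With α = 0.05, fail to reject H₀.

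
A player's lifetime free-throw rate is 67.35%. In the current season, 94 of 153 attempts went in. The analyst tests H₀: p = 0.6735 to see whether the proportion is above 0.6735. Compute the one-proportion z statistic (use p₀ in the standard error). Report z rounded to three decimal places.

p̂ = 94/153 ≈ 0.61438.
Standard error under H₀: √(0.6735×0.3265/153) = 0.03791.
z = (0.61438 − 0.6735)/0.03791 = -0.05912/0.03791 = -1.559.

z = -1.559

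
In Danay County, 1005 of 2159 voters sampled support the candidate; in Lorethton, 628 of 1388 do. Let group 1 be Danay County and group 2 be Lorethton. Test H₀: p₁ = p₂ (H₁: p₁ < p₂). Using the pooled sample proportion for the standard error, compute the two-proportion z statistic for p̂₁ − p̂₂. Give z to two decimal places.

p̂₁ = 1005/2159 = 0.46549, p̂₂ = 628/1388 = 0.45245.
Pooled p̂ = (1005+628)/(2159+1388) = 1633/3547 = 0.46039.
SE = √(p̂(1−p̂)(1/n₁+1/n₂)) = √(0.46039·0.53961·0.00118364) = √(0.000294052) = 0.01715.
z = (0.46549 − 0.45245)/0.01715 = 0.01304/0.01715 = 0.76.

z = 0.76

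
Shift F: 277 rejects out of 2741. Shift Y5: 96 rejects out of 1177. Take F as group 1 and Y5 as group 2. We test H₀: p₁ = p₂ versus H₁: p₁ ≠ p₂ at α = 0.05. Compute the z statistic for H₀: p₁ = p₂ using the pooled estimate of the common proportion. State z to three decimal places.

p̂₁ = 277/2741 = 0.10106, p̂₂ = 96/1177 = 0.08156.
Pooled p̂ = (277+96)/(2741+1177) = 373/3918 = 0.09520.
SE = √(0.0861383 × 0.00121445) = 0.01023.
z = (0.10106 − 0.08156)/0.01023 = 0.01950/0.01023 = 1.906.
p-value = 2·P(Z > 1.906) ≈ 0.0566; since p > α = 0.05, fail to reject H₀.

z = 1.906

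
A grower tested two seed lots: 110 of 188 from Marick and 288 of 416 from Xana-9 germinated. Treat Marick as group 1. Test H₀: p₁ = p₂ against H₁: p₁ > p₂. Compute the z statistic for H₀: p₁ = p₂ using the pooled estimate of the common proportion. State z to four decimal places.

z = -2.5732

p̂₁ = 110/188 ≈ 0.585106, p̂₂ = 288/416 ≈ 0.692308.
Pooled p̂ = (110+288)/(188+416) = 398/604 = 0.658940.
SE = √(p̂(1−p̂)(1/n₁+1/n₂)) = √(0.658940·0.341060·0.007723) = √(0.00173565) = 0.041661.
z = (0.585106 − 0.692308)/0.041661 = -0.107202/0.041661 = -2.5732.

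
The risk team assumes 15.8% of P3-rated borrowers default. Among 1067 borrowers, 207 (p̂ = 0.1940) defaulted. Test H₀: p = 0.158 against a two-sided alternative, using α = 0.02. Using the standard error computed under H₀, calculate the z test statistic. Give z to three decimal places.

z = 3.224

p̂ = 207/1067 ≈ 0.194002.
Under H₀, SE = √(0.158·0.842/1067) = √(0.000124682) = 0.011166.
z = (0.194002 − 0.158)/0.011166 = 0.036002/0.011166 = 3.224.
Two-sided p-value ≈ 2·Φ(−3.224) = 0.0013; since p < α = 0.02, reject H₀.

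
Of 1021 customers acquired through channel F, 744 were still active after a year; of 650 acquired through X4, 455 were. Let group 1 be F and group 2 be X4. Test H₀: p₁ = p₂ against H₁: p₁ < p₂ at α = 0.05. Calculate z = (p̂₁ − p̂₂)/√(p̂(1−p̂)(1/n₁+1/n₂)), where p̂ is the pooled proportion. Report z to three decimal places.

p̂₁ = 744/1021 ≈ 0.72870, p̂₂ = 455/650 ≈ 0.70000.
Pooled p̂ = (744+455)/(1021+650) = 1199/1671 = 0.71753.
SE = √(p̂(1−p̂)(1/n₁+1/n₂)) = √(0.71753·0.28247·0.00251789) = √(0.000510324) = 0.02259.
z = (0.72870 − 0.70000)/0.02259 = 0.02870/0.02259 = 1.270.
p-value = P(Z < 1.270) ≈ 0.8980; since p > α = 0.05, fail to reject H₀.

z = 1.270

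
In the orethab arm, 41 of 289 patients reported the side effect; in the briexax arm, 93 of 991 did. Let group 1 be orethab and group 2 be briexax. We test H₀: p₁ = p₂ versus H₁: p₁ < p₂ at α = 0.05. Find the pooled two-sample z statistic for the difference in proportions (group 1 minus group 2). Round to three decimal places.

z = 2.346

p̂₁ = 41/289 = 0.14187, p̂₂ = 93/991 = 0.09384.
Pooled p̂ = (41+93)/(289+991) = 134/1280 = 0.10469.
SE = √(p̂(1−p̂)(1/n₁+1/n₂)) = √(0.10469·0.89531·0.00446929) = √(0.000418898) = 0.02047.
z = (0.14187 − 0.09384)/0.02047 = 0.04803/0.02047 = 2.346.
p-value = P(Z < 2.346) ≈ 0.9905, so at α = 0.05 we fail to reject H₀.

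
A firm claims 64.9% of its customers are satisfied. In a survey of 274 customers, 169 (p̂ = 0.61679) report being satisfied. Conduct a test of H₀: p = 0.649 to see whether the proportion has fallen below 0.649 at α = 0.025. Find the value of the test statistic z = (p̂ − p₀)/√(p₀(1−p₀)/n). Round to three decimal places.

p̂ = 169/274 ≈ 0.61679.
Under H₀, SE = √(0.649·0.351/274) = √(0.000831383) = 0.02883.
z = (0.61679 − 0.649)/0.02883 = -0.03221/0.02883 = -1.117.
p-value = P(Z < -1.117) ≈ 0.1320; since p > α = 0.025, fail to reject H₀.

z = -1.117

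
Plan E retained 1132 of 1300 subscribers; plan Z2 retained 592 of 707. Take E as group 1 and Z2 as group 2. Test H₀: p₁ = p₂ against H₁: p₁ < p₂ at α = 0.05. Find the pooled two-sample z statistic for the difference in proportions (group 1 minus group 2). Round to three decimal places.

z = 2.055

p̂₁ = 1132/1300 = 0.870769, p̂₂ = 592/707 = 0.837341.
Pooled p̂ = (1132+592)/(1300+707) = 1724/2007 = 0.858994.
SE = √(p̂(1−p̂)(1/n₁+1/n₂)) = √(0.858994·0.141006·0.00218366) = √(0.000264493) = 0.016263.
z = (0.870769 − 0.837341)/0.016263 = 0.033428/0.016263 = 2.055.
p-value = P(Z < 2.055) ≈ 0.9801. With α = 0.05, fail to reject H₀.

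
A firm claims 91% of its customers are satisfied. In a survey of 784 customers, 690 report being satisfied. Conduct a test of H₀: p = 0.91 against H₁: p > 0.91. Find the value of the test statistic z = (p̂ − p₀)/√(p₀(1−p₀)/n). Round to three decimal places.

z = -2.925

p̂ = 690/784 = 0.880102.
Under H₀, SE = √(0.91·0.09/784) = √(0.000104464) = 0.010221.
z = (0.880102 − 0.91)/0.010221 = -0.029898/0.010221 = -2.925.
p-value = P(Z > -2.925) ≈ 0.9983.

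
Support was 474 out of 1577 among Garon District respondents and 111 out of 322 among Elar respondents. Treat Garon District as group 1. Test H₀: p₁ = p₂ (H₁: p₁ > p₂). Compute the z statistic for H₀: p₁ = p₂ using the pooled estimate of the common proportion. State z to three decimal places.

p̂₁ = 474/1577 = 0.30057, p̂₂ = 111/322 = 0.34472.
Pooled p̂ = (474+111)/(1577+322) = 585/1899 = 0.30806.
SE = √(0.213158 × 0.00373971) = 0.02823.
z = (0.30057 − 0.34472)/0.02823 = -0.04415/0.02823 = -1.564.

z = -1.564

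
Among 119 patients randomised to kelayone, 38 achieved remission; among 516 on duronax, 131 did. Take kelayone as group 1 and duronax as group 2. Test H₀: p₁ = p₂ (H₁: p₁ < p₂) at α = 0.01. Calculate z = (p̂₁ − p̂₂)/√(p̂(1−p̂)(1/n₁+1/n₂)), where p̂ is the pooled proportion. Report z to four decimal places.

p̂₁ = 38/119 ≈ 0.319328, p̂₂ = 131/516 ≈ 0.253876.
Pooled p̂ = (38+131)/(119+516) = 169/635 = 0.266142.
SE = √(0.19531 × 0.0103413) = 0.044942.
z = (0.319328 − 0.253876)/0.044942 = 0.065452/0.044942 = 1.4564.
p-value = P(Z < 1.456) ≈ 0.9274. With α = 0.01, fail to reject H₀.

z = 1.4564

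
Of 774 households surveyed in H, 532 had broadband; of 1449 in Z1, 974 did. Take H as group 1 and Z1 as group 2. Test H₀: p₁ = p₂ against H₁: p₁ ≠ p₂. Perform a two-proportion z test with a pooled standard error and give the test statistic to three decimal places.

p̂₁ = 532/774 = 0.68734, p̂₂ = 974/1449 = 0.67219.
Pooled p̂ = (532+974)/(774+1449) = 1506/2223 = 0.67746.
SE = √(p̂(1−p̂)(1/n₁+1/n₂)) = √(0.67746·0.32254·0.00198212) = √(0.000433107) = 0.02081.
z = (0.68734 − 0.67219)/0.02081 = 0.01515/0.02081 = 0.728.

z = 0.728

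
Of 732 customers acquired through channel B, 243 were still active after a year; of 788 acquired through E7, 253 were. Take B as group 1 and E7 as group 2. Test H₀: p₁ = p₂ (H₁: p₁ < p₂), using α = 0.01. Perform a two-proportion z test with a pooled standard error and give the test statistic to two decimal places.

p̂₁ = 243/732 = 0.3320, p̂₂ = 253/788 = 0.3211.
Pooled p̂ = (243+253)/(732+788) = 496/1520 = 0.3263.
SE = √(0.219834 × 0.00263516) = 0.0241.
z = (0.3320 − 0.3211)/0.0241 = 0.0109/0.0241 = 0.45.
p-value = P(Z < 0.453) ≈ 0.6747; since p > α = 0.01, fail to reject H₀.

z = 0.45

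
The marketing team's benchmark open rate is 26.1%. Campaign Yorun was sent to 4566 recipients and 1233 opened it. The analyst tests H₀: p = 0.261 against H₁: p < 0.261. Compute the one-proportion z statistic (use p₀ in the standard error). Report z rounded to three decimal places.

z = 1.391

p̂ = 1233/4566 ≈ 0.27004.
Standard error under H₀: √(0.261×0.739/4566) = 0.00650.
z = (0.27004 − 0.261)/0.00650 = 0.00904/0.00650 = 1.391.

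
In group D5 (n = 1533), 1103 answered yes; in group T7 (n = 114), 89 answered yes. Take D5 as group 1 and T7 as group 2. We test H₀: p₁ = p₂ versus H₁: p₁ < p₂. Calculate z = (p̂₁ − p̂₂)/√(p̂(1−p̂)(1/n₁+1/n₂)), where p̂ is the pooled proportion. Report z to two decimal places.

p̂₁ = 1103/1533 ≈ 0.7195, p̂₂ = 89/114 ≈ 0.7807.
Pooled p̂ = (1103+89)/(1533+114) = 1192/1647 = 0.7237.
SE = √(p̂(1−p̂)(1/n₁+1/n₂)) = √(0.7237·0.2763·0.00942425) = √(0.00188429) = 0.0434.
z = (0.7195 − 0.7807)/0.0434 = -0.0612/0.0434 = -1.41.

z = -1.41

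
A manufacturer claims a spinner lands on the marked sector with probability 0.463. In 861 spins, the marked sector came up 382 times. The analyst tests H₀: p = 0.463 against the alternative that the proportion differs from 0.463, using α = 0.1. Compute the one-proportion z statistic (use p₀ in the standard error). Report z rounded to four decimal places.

z = -1.1375

p̂ = 382/861 ≈ 0.443670.
Under H₀, SE = √(0.463·0.537/861) = √(0.00028877) = 0.016993.
z = (0.443670 − 0.463)/0.016993 = -0.019330/0.016993 = -1.1375.
p-value = 2·P(Z > 1.138) ≈ 0.2553. With α = 0.1, fail to reject H₀.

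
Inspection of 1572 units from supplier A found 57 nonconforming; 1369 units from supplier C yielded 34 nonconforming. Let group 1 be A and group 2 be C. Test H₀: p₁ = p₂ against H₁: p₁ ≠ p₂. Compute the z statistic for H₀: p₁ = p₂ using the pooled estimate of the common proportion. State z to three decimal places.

z = 1.785

p̂₁ = 57/1572 = 0.036260, p̂₂ = 34/1369 = 0.024836.
Pooled p̂ = (57+34)/(1572+1369) = 91/2941 = 0.030942.
SE = √(0.0299845 × 0.00136659) = 0.006401.
z = (0.036260 − 0.024836)/0.006401 = 0.011424/0.006401 = 1.785.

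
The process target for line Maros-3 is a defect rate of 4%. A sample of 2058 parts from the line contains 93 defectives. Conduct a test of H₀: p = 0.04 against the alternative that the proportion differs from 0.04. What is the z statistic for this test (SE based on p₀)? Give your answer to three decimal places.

p̂ = 93/2058 = 0.04519.
Under H₀, SE = √(0.04·0.96/2058) = √(1.86589e-05) = 0.00432.
z = (0.04519 − 0.04)/0.00432 = 0.00519/0.00432 = 1.201.

z = 1.201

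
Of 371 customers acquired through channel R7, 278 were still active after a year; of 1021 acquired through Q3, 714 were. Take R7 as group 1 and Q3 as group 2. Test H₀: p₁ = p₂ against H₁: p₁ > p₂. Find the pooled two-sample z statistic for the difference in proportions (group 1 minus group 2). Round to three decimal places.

p̂₁ = 278/371 = 0.749326, p̂₂ = 714/1021 = 0.699314.
Pooled p̂ = (278+714)/(371+1021) = 992/1392 = 0.712644.
SE = √(0.204783 × 0.00367485) = 0.027433.
z = (0.749326 − 0.699314)/0.027433 = 0.050012/0.027433 = 1.823.
p-value = P(Z > 1.823) ≈ 0.0341.

z = 1.823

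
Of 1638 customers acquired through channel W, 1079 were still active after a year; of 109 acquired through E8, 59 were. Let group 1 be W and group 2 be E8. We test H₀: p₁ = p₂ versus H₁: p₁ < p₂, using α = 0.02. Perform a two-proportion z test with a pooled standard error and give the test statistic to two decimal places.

p̂₁ = 1079/1638 ≈ 0.6587, p̂₂ = 59/109 ≈ 0.5413.
Pooled p̂ = (1079+59)/(1638+109) = 1138/1747 = 0.6514.
SE = √(0.227077 × 0.00978481) = 0.0471.
z = (0.6587 − 0.5413)/0.0471 = 0.1174/0.0471 = 2.49.
p-value = P(Z < 2.492) ≈ 0.9936; since p > α = 0.02, fail to reject H₀.

z = 2.49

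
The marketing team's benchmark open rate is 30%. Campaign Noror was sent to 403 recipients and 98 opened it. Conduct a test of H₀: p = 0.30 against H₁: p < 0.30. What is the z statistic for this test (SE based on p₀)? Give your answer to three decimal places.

z = -2.489

p̂ = 98/403 ≈ 0.24318.
Standard error under H₀: √(0.3×0.7/403) = 0.02283.
z = (0.24318 − 0.3)/0.02283 = -0.05682/0.02283 = -2.489.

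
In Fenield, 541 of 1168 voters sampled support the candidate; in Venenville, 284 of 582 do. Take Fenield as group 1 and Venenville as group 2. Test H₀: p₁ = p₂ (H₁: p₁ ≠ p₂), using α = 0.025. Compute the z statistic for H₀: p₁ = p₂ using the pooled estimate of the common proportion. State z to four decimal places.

p̂₁ = 541/1168 ≈ 0.463185, p̂₂ = 284/582 ≈ 0.487973.
Pooled p̂ = (541+284)/(1168+582) = 825/1750 = 0.471429.
SE = √(p̂(1−p̂)(1/n₁+1/n₂)) = √(0.471429·0.528571·0.00257438) = √(0.000641493) = 0.025328.
z = (0.463185 − 0.487973)/0.025328 = -0.024788/0.025328 = -0.9787.
p-value = 2·P(Z > 0.979) ≈ 0.3277, so at α = 0.025 we fail to reject H₀.

z = -0.9787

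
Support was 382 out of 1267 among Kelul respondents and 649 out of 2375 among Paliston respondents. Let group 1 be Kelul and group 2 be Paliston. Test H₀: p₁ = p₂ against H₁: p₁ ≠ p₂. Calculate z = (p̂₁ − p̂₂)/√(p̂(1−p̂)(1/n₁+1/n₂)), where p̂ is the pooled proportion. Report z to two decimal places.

p̂₁ = 382/1267 = 0.3015, p̂₂ = 649/2375 = 0.2733.
Pooled p̂ = (382+649)/(1267+2375) = 1031/3642 = 0.2831.
SE = √(0.202948 × 0.00121032) = 0.0157.
z = (0.3015 − 0.2733)/0.0157 = 0.0282/0.0157 = 1.80.

z = 1.80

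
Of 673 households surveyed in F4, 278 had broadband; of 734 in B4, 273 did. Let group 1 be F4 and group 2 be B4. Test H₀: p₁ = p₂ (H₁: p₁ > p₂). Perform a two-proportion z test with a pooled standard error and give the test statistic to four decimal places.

p̂₁ = 278/673 ≈ 0.413076, p̂₂ = 273/734 ≈ 0.371935.
Pooled p̂ = (278+273)/(673+734) = 551/1407 = 0.391613.
SE = √(0.238252 × 0.00284828) = 0.026050.
z = (0.413076 − 0.371935)/0.026050 = 0.041141/0.026050 = 1.5793.
p-value = P(Z > 1.579) ≈ 0.0571.

z = 1.5793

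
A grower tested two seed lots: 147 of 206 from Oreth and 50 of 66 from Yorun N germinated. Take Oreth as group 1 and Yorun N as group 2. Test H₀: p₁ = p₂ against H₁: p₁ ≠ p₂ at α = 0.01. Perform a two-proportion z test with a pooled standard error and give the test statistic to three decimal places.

z = -0.696

p̂₁ = 147/206 ≈ 0.71359, p̂₂ = 50/66 ≈ 0.75758.
Pooled p̂ = (147+50)/(206+66) = 197/272 = 0.72426.
SE = √(0.199705 × 0.0200059) = 0.06321.
z = (0.71359 − 0.75758)/0.06321 = -0.04399/0.06321 = -0.696.
Two-sided p-value ≈ 2·Φ(−0.696) = 0.4865. With α = 0.01, fail to reject H₀.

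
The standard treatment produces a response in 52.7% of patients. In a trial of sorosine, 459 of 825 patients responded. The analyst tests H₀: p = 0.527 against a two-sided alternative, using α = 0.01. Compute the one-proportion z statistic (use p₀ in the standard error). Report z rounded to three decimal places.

p̂ = 459/825 = 0.55636.
Standard error under H₀: √(0.527×0.473/825) = 0.01738.
z = (0.55636 − 0.527)/0.01738 = 0.02936/0.01738 = 1.689.
p-value = 2·P(Z > 1.689) ≈ 0.0912; since p > α = 0.01, fail to reject H₀.

z = 1.689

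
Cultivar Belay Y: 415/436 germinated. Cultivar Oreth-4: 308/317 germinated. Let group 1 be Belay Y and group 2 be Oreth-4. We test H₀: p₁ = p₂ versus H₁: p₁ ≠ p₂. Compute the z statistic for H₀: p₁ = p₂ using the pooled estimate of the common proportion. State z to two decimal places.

p̂₁ = 415/436 = 0.95183, p̂₂ = 308/317 = 0.97161.
Pooled p̂ = (415+308)/(436+317) = 723/753 = 0.96016.
SE = √(0.0382534 × 0.00544815) = 0.01444.
z = (0.95183 − 0.97161)/0.01444 = -0.01978/0.01444 = -1.37.
Two-sided p-value ≈ 2·Φ(−1.370) = 0.1708.

z = -1.37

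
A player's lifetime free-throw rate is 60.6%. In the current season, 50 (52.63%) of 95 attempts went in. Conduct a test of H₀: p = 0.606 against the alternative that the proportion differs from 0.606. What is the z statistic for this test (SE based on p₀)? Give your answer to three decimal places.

z = -1.589

p̂ = 50/95 ≈ 0.52632.
Under H₀, SE = √(0.606·0.394/95) = √(0.00251331) = 0.05013.
z = (0.52632 − 0.606)/0.05013 = -0.07968/0.05013 = -1.589.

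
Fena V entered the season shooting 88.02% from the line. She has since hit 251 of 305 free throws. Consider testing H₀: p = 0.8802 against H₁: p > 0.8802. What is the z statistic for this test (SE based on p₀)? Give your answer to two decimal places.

z = -3.08

p̂ = 251/305 = 0.8230.
Under H₀, SE = √(0.8802·0.1198/305) = √(0.000345731) = 0.0186.
z = (0.8230 − 0.8802)/0.0186 = -0.0572/0.0186 = -3.08.
p-value = P(Z > -3.079) ≈ 0.9990.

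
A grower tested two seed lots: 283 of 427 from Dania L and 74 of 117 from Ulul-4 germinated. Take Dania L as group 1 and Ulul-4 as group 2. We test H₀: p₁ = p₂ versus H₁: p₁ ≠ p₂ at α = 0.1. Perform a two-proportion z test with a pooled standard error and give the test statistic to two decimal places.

z = 0.61

p̂₁ = 283/427 = 0.6628, p̂₂ = 74/117 = 0.6325.
Pooled p̂ = (283+74)/(427+117) = 357/544 = 0.6562.
SE = √(p̂(1−p̂)(1/n₁+1/n₂)) = √(0.6562·0.3438·0.0108889) = √(0.00245639) = 0.0496.
z = (0.6628 − 0.6325)/0.0496 = 0.0303/0.0496 = 0.61.
p-value = 2·P(Z > 0.611) ≈ 0.5412, so at α = 0.1 we fail to reject H₀.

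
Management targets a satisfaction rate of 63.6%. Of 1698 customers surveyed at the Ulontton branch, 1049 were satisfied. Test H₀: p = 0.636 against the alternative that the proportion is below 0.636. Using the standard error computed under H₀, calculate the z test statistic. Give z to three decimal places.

z = -1.560

p̂ = 1049/1698 = 0.617786.
SE = √(p₀(1−p₀)/n) = √(0.2315/1698) = 0.011676.
z = (0.617786 − 0.636)/0.011676 = -0.018214/0.011676 = -1.560.
p-value = P(Z < -1.560) ≈ 0.0594.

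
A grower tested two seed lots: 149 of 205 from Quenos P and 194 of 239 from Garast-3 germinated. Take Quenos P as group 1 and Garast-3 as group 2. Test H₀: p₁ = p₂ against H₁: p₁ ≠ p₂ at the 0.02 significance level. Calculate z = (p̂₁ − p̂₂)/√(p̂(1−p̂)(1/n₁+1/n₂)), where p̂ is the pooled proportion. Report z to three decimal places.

p̂₁ = 149/205 ≈ 0.72683, p̂₂ = 194/239 ≈ 0.81172.
Pooled p̂ = (149+194)/(205+239) = 343/444 = 0.77252.
SE = √(0.175731 × 0.00906215) = 0.03991.
z = (0.72683 − 0.81172)/0.03991 = -0.08489/0.03991 = -2.127.
p-value = 2·P(Z > 2.127) ≈ 0.0334, so at α = 0.02 we fail to reject H₀.

z = -2.127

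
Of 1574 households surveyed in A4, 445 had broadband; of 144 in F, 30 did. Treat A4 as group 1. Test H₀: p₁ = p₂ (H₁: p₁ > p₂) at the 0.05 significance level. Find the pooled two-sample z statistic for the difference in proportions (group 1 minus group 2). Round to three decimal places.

z = 1.910

p̂₁ = 445/1574 = 0.28272, p̂₂ = 30/144 = 0.20833.
Pooled p̂ = (445+30)/(1574+144) = 475/1718 = 0.27648.
SE = √(0.200041 × 0.00757977) = 0.03894.
z = (0.28272 − 0.20833)/0.03894 = 0.07439/0.03894 = 1.910.
p-value = P(Z > 1.910) ≈ 0.0280; since p < α = 0.05, reject H₀.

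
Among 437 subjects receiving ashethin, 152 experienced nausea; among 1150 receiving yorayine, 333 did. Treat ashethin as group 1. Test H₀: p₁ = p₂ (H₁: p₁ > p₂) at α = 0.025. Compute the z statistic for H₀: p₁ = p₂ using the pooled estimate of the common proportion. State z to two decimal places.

p̂₁ = 152/437 = 0.3478, p̂₂ = 333/1150 = 0.2896.
Pooled p̂ = (152+333)/(437+1150) = 485/1587 = 0.3056.
SE = √(0.212212 × 0.00315789) = 0.0259.
z = (0.3478 − 0.2896)/0.0259 = 0.0582/0.0259 = 2.25.
p-value = P(Z > 2.251) ≈ 0.0122; since p < α = 0.025, reject H₀.

z = 2.25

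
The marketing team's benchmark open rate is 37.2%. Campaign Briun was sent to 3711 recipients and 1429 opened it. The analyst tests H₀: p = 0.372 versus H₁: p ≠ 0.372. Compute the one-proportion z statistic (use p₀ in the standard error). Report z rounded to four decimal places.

z = 1.6475

p̂ = 1429/3711 = 0.385071.
Under H₀, SE = √(0.372·0.628/3711) = √(6.29523e-05) = 0.007934.
z = (0.385071 − 0.372)/0.007934 = 0.013071/0.007934 = 1.6475.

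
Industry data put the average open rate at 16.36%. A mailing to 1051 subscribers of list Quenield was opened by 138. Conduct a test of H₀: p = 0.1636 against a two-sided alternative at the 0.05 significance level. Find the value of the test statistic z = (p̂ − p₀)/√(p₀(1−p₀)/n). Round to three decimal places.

p̂ = 138/1051 = 0.131304.
SE = √(p₀(1−p₀)/n) = √(0.13684/1051) = 0.011410.
z = (0.131304 − 0.1636)/0.011410 = -0.032296/0.011410 = -2.830.
Two-sided p-value ≈ 2·Φ(−2.830) = 0.0046; since p < α = 0.05, reject H₀.

z = -2.830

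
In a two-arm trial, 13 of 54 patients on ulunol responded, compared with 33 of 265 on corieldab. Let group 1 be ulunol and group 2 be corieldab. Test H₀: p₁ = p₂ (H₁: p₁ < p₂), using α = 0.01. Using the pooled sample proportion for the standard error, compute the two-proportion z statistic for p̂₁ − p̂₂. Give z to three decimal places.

p̂₁ = 13/54 = 0.24074, p̂₂ = 33/265 = 0.12453.
Pooled p̂ = (13+33)/(54+265) = 46/319 = 0.14420.
SE = √(p̂(1−p̂)(1/n₁+1/n₂)) = √(0.14420·0.85580·0.0222921) = √(0.002751) = 0.05245.
z = (0.24074 − 0.12453)/0.05245 = 0.11621/0.05245 = 2.216.
p-value = P(Z < 2.216) ≈ 0.9866, so at α = 0.01 we fail to reject H₀.

z = 2.216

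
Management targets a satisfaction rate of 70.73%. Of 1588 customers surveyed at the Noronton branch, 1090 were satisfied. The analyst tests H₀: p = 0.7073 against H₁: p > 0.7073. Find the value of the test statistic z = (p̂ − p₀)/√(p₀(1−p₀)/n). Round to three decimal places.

p̂ = 1090/1588 = 0.686398.
SE = √(p₀(1−p₀)/n) = √(0.20703/1588) = 0.011418.
z = (0.686398 − 0.7073)/0.011418 = -0.020902/0.011418 = -1.831.
p-value = P(Z > -1.831) ≈ 0.9664.

z = -1.831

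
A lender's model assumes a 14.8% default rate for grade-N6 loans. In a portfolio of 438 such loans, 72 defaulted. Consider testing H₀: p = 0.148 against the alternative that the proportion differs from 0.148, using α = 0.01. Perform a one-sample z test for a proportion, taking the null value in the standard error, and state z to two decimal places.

z = 0.97

p̂ = 72/438 ≈ 0.16438.
SE = √(p₀(1−p₀)/n) = √(0.1261/438) = 0.01697.
z = (0.16438 − 0.148)/0.01697 = 0.01638/0.01697 = 0.97.
Two-sided p-value ≈ 2·Φ(−0.966) = 0.3342; since p > α = 0.01, fail to reject H₀.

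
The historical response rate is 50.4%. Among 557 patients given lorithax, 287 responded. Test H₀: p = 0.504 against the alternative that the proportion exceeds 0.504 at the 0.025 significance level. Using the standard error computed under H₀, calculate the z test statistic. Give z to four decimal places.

p̂ = 287/557 ≈ 0.515260.
SE = √(p₀(1−p₀)/n) = √(0.24998/557) = 0.021185.
z = (0.515260 − 0.504)/0.021185 = 0.011260/0.021185 = 0.5315.
p-value = P(Z > 0.532) ≈ 0.2975, so at α = 0.025 we fail to reject H₀.

z = 0.5315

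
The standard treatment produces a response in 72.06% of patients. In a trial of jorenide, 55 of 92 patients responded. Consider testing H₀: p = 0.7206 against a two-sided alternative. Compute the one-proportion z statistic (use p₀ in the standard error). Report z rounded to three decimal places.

p̂ = 55/92 = 0.59783.
Under H₀, SE = √(0.7206·0.2794/92) = √(0.00218843) = 0.04678.
z = (0.59783 − 0.7206)/0.04678 = -0.12277/0.04678 = -2.624.

z = -2.624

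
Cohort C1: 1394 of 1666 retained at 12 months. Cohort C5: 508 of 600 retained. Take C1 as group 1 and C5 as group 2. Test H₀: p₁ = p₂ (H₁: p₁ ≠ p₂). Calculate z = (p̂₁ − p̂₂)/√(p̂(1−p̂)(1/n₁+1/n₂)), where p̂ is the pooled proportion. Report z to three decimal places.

p̂₁ = 1394/1666 = 0.836735, p̂₂ = 508/600 = 0.846667.
Pooled p̂ = (1394+508)/(1666+600) = 1902/2266 = 0.839365.
SE = √(p̂(1−p̂)(1/n₁+1/n₂)) = √(0.839365·0.160635·0.00226691) = √(0.000305651) = 0.017483.
z = (0.836735 − 0.846667)/0.017483 = -0.009932/0.017483 = -0.568.
Two-sided p-value ≈ 2·Φ(−0.568) = 0.5700.

z = -0.568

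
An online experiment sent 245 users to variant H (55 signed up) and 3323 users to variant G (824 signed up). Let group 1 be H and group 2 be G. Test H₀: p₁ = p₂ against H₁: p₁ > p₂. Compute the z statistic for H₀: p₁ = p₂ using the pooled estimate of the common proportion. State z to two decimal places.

p̂₁ = 55/245 = 0.2245, p̂₂ = 824/3323 = 0.2480.
Pooled p̂ = (55+824)/(245+3323) = 879/3568 = 0.2464.
SE = √(p̂(1−p̂)(1/n₁+1/n₂)) = √(0.2464·0.7536·0.00438257) = √(0.000813689) = 0.0285.
z = (0.2245 − 0.2480)/0.0285 = -0.0235/0.0285 = -0.82.

z = -0.82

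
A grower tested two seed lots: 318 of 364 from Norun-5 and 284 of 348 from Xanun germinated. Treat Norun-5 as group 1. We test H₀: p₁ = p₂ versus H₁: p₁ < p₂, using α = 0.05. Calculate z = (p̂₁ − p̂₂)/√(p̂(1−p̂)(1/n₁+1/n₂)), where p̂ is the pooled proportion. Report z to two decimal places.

p̂₁ = 318/364 ≈ 0.8736, p̂₂ = 284/348 ≈ 0.8161.
Pooled p̂ = (318+284)/(364+348) = 602/712 = 0.8455.
SE = √(0.130626 × 0.00562082) = 0.0271.
z = (0.8736 − 0.8161)/0.0271 = 0.0575/0.0271 = 2.12.
p-value = P(Z < 2.123) ≈ 0.9831. With α = 0.05, fail to reject H₀.

z = 2.12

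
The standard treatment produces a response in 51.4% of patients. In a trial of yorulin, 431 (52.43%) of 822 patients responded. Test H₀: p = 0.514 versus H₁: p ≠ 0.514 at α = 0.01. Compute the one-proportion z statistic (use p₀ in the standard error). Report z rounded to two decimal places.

p̂ = 431/822 ≈ 0.5243.
SE = √(p₀(1−p₀)/n) = √(0.2498/822) = 0.0174.
z = (0.5243 − 0.514)/0.0174 = 0.0103/0.0174 = 0.59.
p-value = 2·P(Z > 0.593) ≈ 0.5534, so at α = 0.01 we fail to reject H₀.

z = 0.59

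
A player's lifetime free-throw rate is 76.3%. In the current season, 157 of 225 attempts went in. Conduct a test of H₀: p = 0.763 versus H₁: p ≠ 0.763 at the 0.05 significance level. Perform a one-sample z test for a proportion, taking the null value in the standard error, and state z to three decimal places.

z = -2.301

p̂ = 157/225 ≈ 0.69778.
SE = √(p₀(1−p₀)/n) = √(0.18083/225) = 0.02835.
z = (0.69778 − 0.763)/0.02835 = -0.06522/0.02835 = -2.301.
p-value = 2·P(Z > 2.301) ≈ 0.0214. With α = 0.05, reject H₀.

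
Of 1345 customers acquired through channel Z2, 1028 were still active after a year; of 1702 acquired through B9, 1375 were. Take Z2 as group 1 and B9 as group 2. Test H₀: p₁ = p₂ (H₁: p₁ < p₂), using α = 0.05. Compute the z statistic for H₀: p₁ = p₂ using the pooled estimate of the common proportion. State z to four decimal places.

z = -2.9245

p̂₁ = 1028/1345 ≈ 0.764312, p̂₂ = 1375/1702 ≈ 0.807873.
Pooled p̂ = (1028+1375)/(1345+1702) = 2403/3047 = 0.788645.
SE = √(0.166684 × 0.00133104) = 0.014895.
z = (0.764312 − 0.807873)/0.014895 = -0.043561/0.014895 = -2.9245.
p-value = P(Z < -2.925) ≈ 0.0017, so at α = 0.05 we reject H₀.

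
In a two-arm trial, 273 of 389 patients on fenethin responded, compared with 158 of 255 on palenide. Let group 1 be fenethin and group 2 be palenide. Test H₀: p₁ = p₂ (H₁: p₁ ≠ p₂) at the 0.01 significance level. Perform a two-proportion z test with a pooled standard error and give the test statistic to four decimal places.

z = 2.1681

p̂₁ = 273/389 = 0.701799, p̂₂ = 158/255 = 0.619608.
Pooled p̂ = (273+158)/(389+255) = 431/644 = 0.669255.
SE = √(p̂(1−p̂)(1/n₁+1/n₂)) = √(0.669255·0.330745·0.00649226) = √(0.00143708) = 0.037909.
z = (0.701799 − 0.619608)/0.037909 = 0.082191/0.037909 = 2.1681.
p-value = 2·P(Z > 2.168) ≈ 0.0301; since p > α = 0.01, fail to reject H₀.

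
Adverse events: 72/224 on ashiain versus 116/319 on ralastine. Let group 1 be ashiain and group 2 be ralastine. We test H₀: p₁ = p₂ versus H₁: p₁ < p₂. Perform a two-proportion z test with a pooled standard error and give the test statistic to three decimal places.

p̂₁ = 72/224 ≈ 0.32143, p̂₂ = 116/319 ≈ 0.36364.
Pooled p̂ = (72+116)/(224+319) = 188/543 = 0.34622.
SE = √(0.226353 × 0.00759908) = 0.04147.
z = (0.32143 − 0.36364)/0.04147 = -0.04221/0.04147 = -1.018.

z = -1.018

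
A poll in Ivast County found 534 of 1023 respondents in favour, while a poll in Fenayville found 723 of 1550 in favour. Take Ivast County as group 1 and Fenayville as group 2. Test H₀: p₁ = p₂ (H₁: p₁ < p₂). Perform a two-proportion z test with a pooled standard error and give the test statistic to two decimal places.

p̂₁ = 534/1023 ≈ 0.5220, p̂₂ = 723/1550 ≈ 0.4665.
Pooled p̂ = (534+723)/(1023+1550) = 1257/2573 = 0.4885.
SE = √(p̂(1−p̂)(1/n₁+1/n₂)) = √(0.4885·0.5115·0.00162268) = √(0.000405456) = 0.0201.
z = (0.5220 − 0.4665)/0.0201 = 0.0555/0.0201 = 2.76.

z = 2.76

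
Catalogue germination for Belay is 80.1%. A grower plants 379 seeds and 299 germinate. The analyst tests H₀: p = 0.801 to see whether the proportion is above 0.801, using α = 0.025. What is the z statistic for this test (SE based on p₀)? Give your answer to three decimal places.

z = -0.589

p̂ = 299/379 ≈ 0.78892.
Under H₀, SE = √(0.801·0.199/379) = √(0.000420578) = 0.02051.
z = (0.78892 − 0.801)/0.02051 = -0.01208/0.02051 = -0.589.
p-value = P(Z > -0.589) ≈ 0.7221. With α = 0.025, fail to reject H₀.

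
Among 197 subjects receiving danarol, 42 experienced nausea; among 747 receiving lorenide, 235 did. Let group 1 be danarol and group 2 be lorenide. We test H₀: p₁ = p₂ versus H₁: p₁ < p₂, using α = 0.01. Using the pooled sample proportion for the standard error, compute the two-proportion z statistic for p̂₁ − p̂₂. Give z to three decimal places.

z = -2.780

p̂₁ = 42/197 = 0.21320, p̂₂ = 235/747 = 0.31459.
Pooled p̂ = (42+235)/(197+747) = 277/944 = 0.29343.
SE = √(p̂(1−p̂)(1/n₁+1/n₂)) = √(0.29343·0.70657·0.00641483) = √(0.00132999) = 0.03647.
z = (0.21320 − 0.31459)/0.03647 = -0.10139/0.03647 = -2.780.
p-value = P(Z < -2.780) ≈ 0.0027, so at α = 0.01 we reject H₀.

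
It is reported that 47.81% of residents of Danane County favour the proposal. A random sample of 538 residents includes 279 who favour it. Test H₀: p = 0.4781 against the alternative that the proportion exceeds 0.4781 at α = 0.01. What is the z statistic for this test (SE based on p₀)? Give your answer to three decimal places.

z = 1.880

p̂ = 279/538 ≈ 0.51859.
Under H₀, SE = √(0.4781·0.5219/538) = √(0.000463793) = 0.02154.
z = (0.51859 − 0.4781)/0.02154 = 0.04049/0.02154 = 1.880.
p-value = P(Z > 1.880) ≈ 0.0301. With α = 0.01, fail to reject H₀.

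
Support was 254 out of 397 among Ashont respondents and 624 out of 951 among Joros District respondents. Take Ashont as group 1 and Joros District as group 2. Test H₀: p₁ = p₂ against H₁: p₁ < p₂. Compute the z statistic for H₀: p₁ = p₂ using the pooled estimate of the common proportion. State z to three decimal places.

p̂₁ = 254/397 = 0.63980, p̂₂ = 624/951 = 0.65615.
Pooled p̂ = (254+624)/(397+951) = 878/1348 = 0.65134.
SE = √(0.227098 × 0.00357042) = 0.02848.
z = (0.63980 − 0.65615)/0.02848 = -0.01635/0.02848 = -0.574.
p-value = P(Z < -0.574) ≈ 0.2829.

z = -0.574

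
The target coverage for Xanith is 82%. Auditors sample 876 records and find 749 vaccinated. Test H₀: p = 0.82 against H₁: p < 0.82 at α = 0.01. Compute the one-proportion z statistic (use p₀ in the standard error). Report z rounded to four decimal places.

z = 2.6981

p̂ = 749/876 = 0.8550228.
SE = √(p₀(1−p₀)/n) = √(0.1476/876) = 0.0129805.
z = (0.8550228 − 0.82)/0.0129805 = 0.0350228/0.0129805 = 2.6981.
p-value = P(Z < 2.698) ≈ 0.9965, so at α = 0.01 we fail to reject H₀.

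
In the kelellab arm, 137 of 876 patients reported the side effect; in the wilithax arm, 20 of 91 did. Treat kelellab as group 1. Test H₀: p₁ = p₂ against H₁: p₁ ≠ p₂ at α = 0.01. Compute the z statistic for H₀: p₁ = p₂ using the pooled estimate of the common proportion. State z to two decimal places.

p̂₁ = 137/876 ≈ 0.1564, p̂₂ = 20/91 ≈ 0.2198.
Pooled p̂ = (137+20)/(876+91) = 157/967 = 0.1624.
SE = √(0.135998 × 0.0121306) = 0.0406.
z = (0.1564 − 0.2198)/0.0406 = -0.0634/0.0406 = -1.56.
p-value = 2·P(Z > 1.561) ≈ 0.1186; since p > α = 0.01, fail to reject H₀.

z = -1.56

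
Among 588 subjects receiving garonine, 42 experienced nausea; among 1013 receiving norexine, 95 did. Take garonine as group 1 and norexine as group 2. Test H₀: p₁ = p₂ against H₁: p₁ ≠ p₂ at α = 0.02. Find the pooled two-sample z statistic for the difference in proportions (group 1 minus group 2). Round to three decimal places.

p̂₁ = 42/588 = 0.07143, p̂₂ = 95/1013 = 0.09378.
Pooled p̂ = (42+95)/(588+1013) = 137/1601 = 0.08557.
SE = √(p̂(1−p̂)(1/n₁+1/n₂)) = √(0.08557·0.91443·0.00268785) = √(0.000210321) = 0.01450.
z = (0.07143 − 0.09378)/0.01450 = -0.02235/0.01450 = -1.541.
p-value = 2·P(Z > 1.541) ≈ 0.1232. With α = 0.02, fail to reject H₀.

z = -1.541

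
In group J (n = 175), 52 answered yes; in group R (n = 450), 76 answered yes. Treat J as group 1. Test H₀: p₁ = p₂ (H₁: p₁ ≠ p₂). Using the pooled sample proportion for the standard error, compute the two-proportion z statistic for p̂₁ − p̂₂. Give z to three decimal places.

z = 3.567

p̂₁ = 52/175 ≈ 0.29714, p̂₂ = 76/450 ≈ 0.16889.
Pooled p̂ = (52+76)/(175+450) = 128/625 = 0.20480.
SE = √(p̂(1−p̂)(1/n₁+1/n₂)) = √(0.20480·0.79520·0.00793651) = √(0.00129252) = 0.03595.
z = (0.29714 − 0.16889)/0.03595 = 0.12825/0.03595 = 3.567.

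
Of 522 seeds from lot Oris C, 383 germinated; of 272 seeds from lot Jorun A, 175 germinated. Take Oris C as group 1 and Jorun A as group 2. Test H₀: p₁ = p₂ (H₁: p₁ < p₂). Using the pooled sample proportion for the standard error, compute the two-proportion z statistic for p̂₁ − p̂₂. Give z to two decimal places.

z = 2.64

p̂₁ = 383/522 = 0.7337, p̂₂ = 175/272 = 0.6434.
Pooled p̂ = (383+175)/(522+272) = 558/794 = 0.7028.
SE = √(p̂(1−p̂)(1/n₁+1/n₂)) = √(0.7028·0.2972·0.00559218) = √(0.00116812) = 0.0342.
z = (0.7337 − 0.6434)/0.0342 = 0.0903/0.0342 = 2.64.
p-value = P(Z < 2.643) ≈ 0.9959.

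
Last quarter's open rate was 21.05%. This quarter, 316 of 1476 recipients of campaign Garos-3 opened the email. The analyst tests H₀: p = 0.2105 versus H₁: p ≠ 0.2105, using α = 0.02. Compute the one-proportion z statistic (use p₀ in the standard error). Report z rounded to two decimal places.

p̂ = 316/1476 = 0.2141.
Under H₀, SE = √(0.2105·0.7895/1476) = √(0.000112595) = 0.0106.
z = (0.2141 − 0.2105)/0.0106 = 0.0036/0.0106 = 0.34.
Two-sided p-value ≈ 2·Φ(−0.339) = 0.7350; since p > α = 0.02, fail to reject H₀.

z = 0.34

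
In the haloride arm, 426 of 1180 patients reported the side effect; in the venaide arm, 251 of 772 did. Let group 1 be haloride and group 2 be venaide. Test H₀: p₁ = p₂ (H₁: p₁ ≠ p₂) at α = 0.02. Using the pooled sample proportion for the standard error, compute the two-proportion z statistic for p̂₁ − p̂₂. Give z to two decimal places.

p̂₁ = 426/1180 ≈ 0.3610, p̂₂ = 251/772 ≈ 0.3251.
Pooled p̂ = (426+251)/(1180+772) = 677/1952 = 0.3468.
SE = √(0.226537 × 0.00214279) = 0.0220.
z = (0.3610 − 0.3251)/0.0220 = 0.0359/0.0220 = 1.63.
p-value = 2·P(Z > 1.629) ≈ 0.1033. With α = 0.02, fail to reject H₀.

z = 1.63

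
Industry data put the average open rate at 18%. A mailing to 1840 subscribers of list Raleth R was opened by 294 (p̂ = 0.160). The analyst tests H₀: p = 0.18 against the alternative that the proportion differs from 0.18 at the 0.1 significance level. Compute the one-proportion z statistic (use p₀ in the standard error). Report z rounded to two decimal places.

z = -2.26

p̂ = 294/1840 ≈ 0.15978.
Standard error under H₀: √(0.18×0.82/1840) = 0.00896.
z = (0.15978 − 0.18)/0.00896 = -0.02022/0.00896 = -2.26.
Two-sided p-value ≈ 2·Φ(−2.257) = 0.0240, so at α = 0.1 we reject H₀.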